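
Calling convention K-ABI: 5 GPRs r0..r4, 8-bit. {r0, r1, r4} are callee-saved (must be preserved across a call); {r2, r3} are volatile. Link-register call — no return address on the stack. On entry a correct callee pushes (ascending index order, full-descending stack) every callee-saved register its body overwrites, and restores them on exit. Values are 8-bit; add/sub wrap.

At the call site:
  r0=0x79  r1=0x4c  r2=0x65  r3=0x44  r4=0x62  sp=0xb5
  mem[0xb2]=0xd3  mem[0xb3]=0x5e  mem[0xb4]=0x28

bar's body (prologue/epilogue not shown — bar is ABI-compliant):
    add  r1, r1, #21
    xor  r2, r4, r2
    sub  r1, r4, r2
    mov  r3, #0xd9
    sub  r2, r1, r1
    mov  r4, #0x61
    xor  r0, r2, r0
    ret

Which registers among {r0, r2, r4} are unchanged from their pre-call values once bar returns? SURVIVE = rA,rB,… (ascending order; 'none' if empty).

prologue: push r0 → mem[0xb4]=0x79, sp=0xb4
prologue: push r1 → mem[0xb3]=0x4c, sp=0xb3
prologue: push r4 → mem[0xb2]=0x62, sp=0xb2
body[0] add  r1, r1, #21 → r1=0x61
body[1] xor  r2, r4, r2 → r2=0x07
body[2] sub  r1, r4, r2 → r1=0x5b
body[3] mov  r3, #0xd9 → r3=0xd9
body[4] sub  r2, r1, r1 → r2=0x00
body[5] mov  r4, #0x61 → r4=0x61
body[6] xor  r0, r2, r0 → r0=0x79
epilogue: pop r4=0x62, sp=0xb3
epilogue: pop r1=0x4c, sp=0xb4
epilogue: pop r0=0x79, sp=0xb5
r0: callee-saved, written=True
r2: caller-saved, written=True
r4: callee-saved, written=True

SURVIVE = r0,r4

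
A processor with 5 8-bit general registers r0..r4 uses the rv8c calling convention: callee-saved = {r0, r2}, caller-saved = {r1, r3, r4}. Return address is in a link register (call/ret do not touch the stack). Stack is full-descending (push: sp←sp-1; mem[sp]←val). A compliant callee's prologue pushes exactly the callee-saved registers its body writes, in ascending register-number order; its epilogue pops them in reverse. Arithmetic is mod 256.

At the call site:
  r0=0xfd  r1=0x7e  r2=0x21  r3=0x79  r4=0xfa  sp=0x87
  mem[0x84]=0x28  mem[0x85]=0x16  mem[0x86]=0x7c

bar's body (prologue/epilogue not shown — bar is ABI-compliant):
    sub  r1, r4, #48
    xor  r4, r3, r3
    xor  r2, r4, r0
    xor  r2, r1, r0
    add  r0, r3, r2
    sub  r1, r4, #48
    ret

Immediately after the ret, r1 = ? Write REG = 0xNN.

prologue: push r0 → mem[0x86]=0xfd, sp=0x86
prologue: push r2 → mem[0x85]=0x21, sp=0x85
body[0] sub  r1, r4, #48 → r1=0xca
body[1] xor  r4, r3, r3 → r4=0x00
body[2] xor  r2, r4, r0 → r2=0xfd
body[3] xor  r2, r1, r0 → r2=0x37
body[4] add  r0, r3, r2 → r0=0xb0
body[5] sub  r1, r4, #48 → r1=0xd0
epilogue: pop r2=0x21, sp=0x86
epilogue: pop r0=0xfd, sp=0x87
r1 is caller-saved → body value

REG = 0xd0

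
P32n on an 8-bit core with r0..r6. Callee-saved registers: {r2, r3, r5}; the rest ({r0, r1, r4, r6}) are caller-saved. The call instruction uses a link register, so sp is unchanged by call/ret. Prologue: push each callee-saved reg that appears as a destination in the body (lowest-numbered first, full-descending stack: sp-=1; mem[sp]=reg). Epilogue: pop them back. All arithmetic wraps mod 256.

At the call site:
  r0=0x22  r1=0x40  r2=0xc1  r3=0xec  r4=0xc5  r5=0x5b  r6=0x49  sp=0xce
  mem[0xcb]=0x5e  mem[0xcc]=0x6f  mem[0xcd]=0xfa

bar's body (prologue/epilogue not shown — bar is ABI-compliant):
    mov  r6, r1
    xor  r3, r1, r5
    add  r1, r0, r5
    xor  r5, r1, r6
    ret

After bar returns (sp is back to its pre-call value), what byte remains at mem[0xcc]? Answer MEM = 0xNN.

MEM = 0x5b

prologue: push r3 → mem[0xcd]=0xec, sp=0xcd
prologue: push r5 → mem[0xcc]=0x5b, sp=0xcc
body[0] mov  r6, r1 → r6=0x40
body[1] xor  r3, r1, r5 → r3=0x1b
body[2] add  r1, r0, r5 → r1=0x7d
body[3] xor  r5, r1, r6 → r5=0x3d
epilogue: pop r5=0x5b, sp=0xcd
epilogue: pop r3=0xec, sp=0xce
prologue pushed ['r3', 'r5'] at ['0xcd', '0xcc']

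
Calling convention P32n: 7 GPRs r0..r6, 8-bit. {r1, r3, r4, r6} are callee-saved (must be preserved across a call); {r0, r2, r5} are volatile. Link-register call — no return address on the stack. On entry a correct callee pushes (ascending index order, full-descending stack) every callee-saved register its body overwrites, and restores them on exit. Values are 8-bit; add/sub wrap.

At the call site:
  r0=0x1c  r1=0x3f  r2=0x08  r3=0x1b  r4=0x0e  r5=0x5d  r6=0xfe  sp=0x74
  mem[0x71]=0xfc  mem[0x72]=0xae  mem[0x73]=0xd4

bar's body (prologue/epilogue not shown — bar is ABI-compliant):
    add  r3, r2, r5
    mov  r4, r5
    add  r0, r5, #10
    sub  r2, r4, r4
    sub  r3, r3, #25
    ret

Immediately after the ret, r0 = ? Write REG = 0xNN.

prologue: push r3 -> mem[0x73]=0x1b, sp=0x73
prologue: push r4 -> mem[0x72]=0x0e, sp=0x72
body[0] add  r3, r2, r5 -> r3=0x65
body[1] mov  r4, r5 -> r4=0x5d
body[2] add  r0, r5, #10 -> r0=0x67
body[3] sub  r2, r4, r4 -> r2=0x00
body[4] sub  r3, r3, #25 -> r3=0x4c
epilogue: pop r4=0x0e, sp=0x73
epilogue: pop r3=0x1b, sp=0x74
r0 is caller-saved -> body value

REG = 0x67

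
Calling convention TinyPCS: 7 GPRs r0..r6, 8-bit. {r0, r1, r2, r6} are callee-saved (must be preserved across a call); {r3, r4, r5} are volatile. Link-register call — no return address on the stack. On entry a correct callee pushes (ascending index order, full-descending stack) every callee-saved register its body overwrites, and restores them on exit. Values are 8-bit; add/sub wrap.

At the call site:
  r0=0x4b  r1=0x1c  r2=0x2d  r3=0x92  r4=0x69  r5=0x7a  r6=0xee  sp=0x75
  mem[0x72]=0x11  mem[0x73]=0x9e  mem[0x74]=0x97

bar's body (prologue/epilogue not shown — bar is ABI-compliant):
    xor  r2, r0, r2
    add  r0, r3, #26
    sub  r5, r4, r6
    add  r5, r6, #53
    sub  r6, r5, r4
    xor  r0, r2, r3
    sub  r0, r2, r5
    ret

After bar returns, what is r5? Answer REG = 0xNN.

prologue: push r0 → mem[0x74]=0x4b, sp=0x74
prologue: push r2 → mem[0x73]=0x2d, sp=0x73
prologue: push r6 → mem[0x72]=0xee, sp=0x72
body[0] xor  r2, r0, r2 → r2=0x66
body[1] add  r0, r3, #26 → r0=0xac
body[2] sub  r5, r4, r6 → r5=0x7b
body[3] add  r5, r6, #53 → r5=0x23
body[4] sub  r6, r5, r4 → r6=0xba
body[5] xor  r0, r2, r3 → r0=0xf4
body[6] sub  r0, r2, r5 → r0=0x43
epilogue: pop r6=0xee, sp=0x73
epilogue: pop r2=0x2d, sp=0x74
epilogue: pop r0=0x4b, sp=0x75
r5 is caller-saved → body value

REG = 0x23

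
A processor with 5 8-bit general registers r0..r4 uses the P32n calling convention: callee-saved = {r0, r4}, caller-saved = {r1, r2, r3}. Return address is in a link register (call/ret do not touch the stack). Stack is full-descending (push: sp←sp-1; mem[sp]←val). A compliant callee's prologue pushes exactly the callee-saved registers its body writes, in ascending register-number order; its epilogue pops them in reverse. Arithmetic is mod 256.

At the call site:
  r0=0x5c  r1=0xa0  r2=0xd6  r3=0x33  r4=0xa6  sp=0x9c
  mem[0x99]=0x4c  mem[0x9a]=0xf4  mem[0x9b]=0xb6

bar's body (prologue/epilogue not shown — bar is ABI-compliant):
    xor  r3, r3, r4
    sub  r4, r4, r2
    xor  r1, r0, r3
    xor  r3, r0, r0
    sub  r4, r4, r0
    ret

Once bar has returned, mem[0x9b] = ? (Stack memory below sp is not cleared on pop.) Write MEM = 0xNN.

MEM = 0xa6

prologue: push r4 → mem[0x9b]=0xa6, sp=0x9b
body[0] xor  r3, r3, r4 → r3=0x95
body[1] sub  r4, r4, r2 → r4=0xd0
body[2] xor  r1, r0, r3 → r1=0xc9
body[3] xor  r3, r0, r0 → r3=0x00
body[4] sub  r4, r4, r0 → r4=0x74
epilogue: pop r4=0xa6, sp=0x9c
prologue pushed ['r4'] at ['0x9b']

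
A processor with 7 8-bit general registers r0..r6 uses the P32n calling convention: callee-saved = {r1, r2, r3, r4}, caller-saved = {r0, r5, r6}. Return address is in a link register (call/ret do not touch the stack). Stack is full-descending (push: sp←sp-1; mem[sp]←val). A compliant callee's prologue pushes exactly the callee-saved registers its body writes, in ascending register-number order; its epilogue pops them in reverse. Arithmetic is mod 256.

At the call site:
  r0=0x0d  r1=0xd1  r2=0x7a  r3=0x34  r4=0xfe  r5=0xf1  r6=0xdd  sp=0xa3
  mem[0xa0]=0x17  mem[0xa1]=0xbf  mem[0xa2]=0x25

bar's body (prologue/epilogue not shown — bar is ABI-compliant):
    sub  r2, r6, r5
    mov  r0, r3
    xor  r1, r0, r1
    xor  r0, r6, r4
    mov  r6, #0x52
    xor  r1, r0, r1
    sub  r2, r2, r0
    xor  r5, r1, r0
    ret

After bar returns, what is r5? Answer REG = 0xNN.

prologue: push r1 → mem[0xa2]=0xd1, sp=0xa2
prologue: push r2 → mem[0xa1]=0x7a, sp=0xa1
body[0] sub  r2, r6, r5 → r2=0xec
body[1] mov  r0, r3 → r0=0x34
body[2] xor  r1, r0, r1 → r1=0xe5
body[3] xor  r0, r6, r4 → r0=0x23
body[4] mov  r6, #0x52 → r6=0x52
body[5] xor  r1, r0, r1 → r1=0xc6
body[6] sub  r2, r2, r0 → r2=0xc9
body[7] xor  r5, r1, r0 → r5=0xe5
epilogue: pop r2=0x7a, sp=0xa2
epilogue: pop r1=0xd1, sp=0xa3
r5 is caller-saved → body value

REG = 0xe5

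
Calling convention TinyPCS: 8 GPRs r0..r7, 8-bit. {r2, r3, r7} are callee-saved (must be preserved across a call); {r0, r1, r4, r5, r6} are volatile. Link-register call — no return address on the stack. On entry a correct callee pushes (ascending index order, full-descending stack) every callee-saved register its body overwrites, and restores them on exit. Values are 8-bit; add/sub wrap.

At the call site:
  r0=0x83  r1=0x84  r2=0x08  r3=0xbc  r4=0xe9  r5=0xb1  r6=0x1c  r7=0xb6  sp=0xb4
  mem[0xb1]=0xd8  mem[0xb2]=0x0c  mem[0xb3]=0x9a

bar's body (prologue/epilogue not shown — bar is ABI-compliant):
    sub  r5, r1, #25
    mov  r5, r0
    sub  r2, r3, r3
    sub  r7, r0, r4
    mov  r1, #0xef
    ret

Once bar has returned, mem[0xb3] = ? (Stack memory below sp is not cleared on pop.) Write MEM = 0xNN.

prologue: push r2 -> mem[0xb3]=0x08, sp=0xb3
prologue: push r7 -> mem[0xb2]=0xb6, sp=0xb2
body[0] sub  r5, r1, #25 -> r5=0x6b
body[1] mov  r5, r0 -> r5=0x83
body[2] sub  r2, r3, r3 -> r2=0x00
body[3] sub  r7, r0, r4 -> r7=0x9a
body[4] mov  r1, #0xef -> r1=0xef
epilogue: pop r7=0xb6, sp=0xb3
epilogue: pop r2=0x08, sp=0xb4
prologue pushed ['r2', 'r7'] at ['0xb3', '0xb2']

MEM = 0x08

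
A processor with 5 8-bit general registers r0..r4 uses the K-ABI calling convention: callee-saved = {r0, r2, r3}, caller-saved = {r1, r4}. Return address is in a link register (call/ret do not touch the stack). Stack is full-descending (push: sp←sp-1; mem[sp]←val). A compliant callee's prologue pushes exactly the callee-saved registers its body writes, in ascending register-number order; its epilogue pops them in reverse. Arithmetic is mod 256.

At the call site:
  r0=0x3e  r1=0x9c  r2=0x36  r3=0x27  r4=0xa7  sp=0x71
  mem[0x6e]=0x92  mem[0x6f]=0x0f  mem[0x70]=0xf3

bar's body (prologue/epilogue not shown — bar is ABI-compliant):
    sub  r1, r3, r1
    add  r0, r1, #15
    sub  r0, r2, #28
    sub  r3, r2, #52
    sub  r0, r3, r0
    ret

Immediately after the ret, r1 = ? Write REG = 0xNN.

prologue: push r0 -> mem[0x70]=0x3e, sp=0x70
prologue: push r3 -> mem[0x6f]=0x27, sp=0x6f
body[0] sub  r1, r3, r1 -> r1=0x8b
body[1] add  r0, r1, #15 -> r0=0x9a
body[2] sub  r0, r2, #28 -> r0=0x1a
body[3] sub  r3, r2, #52 -> r3=0x02
body[4] sub  r0, r3, r0 -> r0=0xe8
epilogue: pop r3=0x27, sp=0x70
epilogue: pop r0=0x3e, sp=0x71
r1 is caller-saved -> body value

REG = 0x8b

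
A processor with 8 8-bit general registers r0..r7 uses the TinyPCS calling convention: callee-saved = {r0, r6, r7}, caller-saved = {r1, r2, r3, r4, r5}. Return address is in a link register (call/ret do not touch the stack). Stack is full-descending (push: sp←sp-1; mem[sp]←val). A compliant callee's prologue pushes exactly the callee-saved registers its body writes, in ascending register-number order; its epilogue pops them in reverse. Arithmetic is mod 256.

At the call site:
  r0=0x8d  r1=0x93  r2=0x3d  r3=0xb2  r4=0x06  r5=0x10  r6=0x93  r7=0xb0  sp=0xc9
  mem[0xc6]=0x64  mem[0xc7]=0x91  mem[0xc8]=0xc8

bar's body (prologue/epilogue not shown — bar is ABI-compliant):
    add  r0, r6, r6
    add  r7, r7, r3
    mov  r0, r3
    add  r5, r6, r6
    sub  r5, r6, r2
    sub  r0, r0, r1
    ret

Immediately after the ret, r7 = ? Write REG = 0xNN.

prologue: push r0 → mem[0xc8]=0x8d, sp=0xc8
prologue: push r7 → mem[0xc7]=0xb0, sp=0xc7
body[0] add  r0, r6, r6 → r0=0x26
body[1] add  r7, r7, r3 → r7=0x62
body[2] mov  r0, r3 → r0=0xb2
body[3] add  r5, r6, r6 → r5=0x26
body[4] sub  r5, r6, r2 → r5=0x56
body[5] sub  r0, r0, r1 → r0=0x1f
epilogue: pop r7=0xb0, sp=0xc8
epilogue: pop r0=0x8d, sp=0xc9
r7 is callee-saved → restored

REG = 0xb0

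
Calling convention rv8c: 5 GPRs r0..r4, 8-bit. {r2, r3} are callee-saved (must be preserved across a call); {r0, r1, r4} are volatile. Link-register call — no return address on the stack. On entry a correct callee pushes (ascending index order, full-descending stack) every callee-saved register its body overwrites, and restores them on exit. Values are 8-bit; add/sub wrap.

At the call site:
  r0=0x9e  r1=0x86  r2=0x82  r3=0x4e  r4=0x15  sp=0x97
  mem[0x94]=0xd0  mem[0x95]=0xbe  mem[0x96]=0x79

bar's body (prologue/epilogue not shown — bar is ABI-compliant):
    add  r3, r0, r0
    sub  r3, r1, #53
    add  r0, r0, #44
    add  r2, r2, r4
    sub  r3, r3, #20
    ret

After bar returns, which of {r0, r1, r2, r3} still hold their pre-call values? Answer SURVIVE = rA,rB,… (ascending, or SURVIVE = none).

prologue: push r2 -> mem[0x96]=0x82, sp=0x96
prologue: push r3 -> mem[0x95]=0x4e, sp=0x95
body[0] add  r3, r0, r0 -> r3=0x3c
body[1] sub  r3, r1, #53 -> r3=0x51
body[2] add  r0, r0, #44 -> r0=0xca
body[3] add  r2, r2, r4 -> r2=0x97
body[4] sub  r3, r3, #20 -> r3=0x3d
epilogue: pop r3=0x4e, sp=0x96
epilogue: pop r2=0x82, sp=0x97
r0: caller-saved, written=True
r1: caller-saved, written=False
r2: callee-saved, written=True
r3: callee-saved, written=True

SURVIVE = r1,r2,r3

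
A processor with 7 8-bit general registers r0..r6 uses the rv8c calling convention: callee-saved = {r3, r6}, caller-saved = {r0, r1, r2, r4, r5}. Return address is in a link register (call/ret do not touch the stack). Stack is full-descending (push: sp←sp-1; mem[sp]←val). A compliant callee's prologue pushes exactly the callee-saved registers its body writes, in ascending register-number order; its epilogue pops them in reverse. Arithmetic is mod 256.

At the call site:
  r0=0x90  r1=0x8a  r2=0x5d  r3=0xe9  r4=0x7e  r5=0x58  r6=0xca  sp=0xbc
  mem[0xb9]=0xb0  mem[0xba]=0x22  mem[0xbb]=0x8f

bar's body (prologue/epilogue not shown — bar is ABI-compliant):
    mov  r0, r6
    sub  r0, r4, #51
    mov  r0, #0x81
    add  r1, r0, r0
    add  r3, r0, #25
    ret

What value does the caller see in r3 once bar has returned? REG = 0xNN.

REG = 0xe9

prologue: push r3 → mem[0xbb]=0xe9, sp=0xbb
body[0] mov  r0, r6 → r0=0xca
body[1] sub  r0, r4, #51 → r0=0x4b
body[2] mov  r0, #0x81 → r0=0x81
body[3] add  r1, r0, r0 → r1=0x02
body[4] add  r3, r0, #25 → r3=0x9a
epilogue: pop r3=0xe9, sp=0xbc
r3 is callee-saved → restored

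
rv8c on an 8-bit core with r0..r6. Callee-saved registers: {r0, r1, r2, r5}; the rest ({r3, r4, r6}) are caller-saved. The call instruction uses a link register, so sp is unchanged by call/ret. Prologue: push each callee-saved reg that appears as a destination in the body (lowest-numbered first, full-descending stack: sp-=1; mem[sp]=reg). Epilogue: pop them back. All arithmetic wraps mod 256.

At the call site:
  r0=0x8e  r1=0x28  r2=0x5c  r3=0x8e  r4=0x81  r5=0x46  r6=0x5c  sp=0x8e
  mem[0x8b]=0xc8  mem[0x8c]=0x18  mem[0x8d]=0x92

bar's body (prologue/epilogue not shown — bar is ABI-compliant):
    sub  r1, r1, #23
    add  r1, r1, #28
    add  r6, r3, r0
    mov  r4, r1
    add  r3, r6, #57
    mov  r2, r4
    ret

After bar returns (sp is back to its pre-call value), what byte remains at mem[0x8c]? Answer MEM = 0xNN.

MEM = 0x5c

prologue: push r1 → mem[0x8d]=0x28, sp=0x8d
prologue: push r2 → mem[0x8c]=0x5c, sp=0x8c
body[0] sub  r1, r1, #23 → r1=0x11
body[1] add  r1, r1, #28 → r1=0x2d
body[2] add  r6, r3, r0 → r6=0x1c
body[3] mov  r4, r1 → r4=0x2d
body[4] add  r3, r6, #57 → r3=0x55
body[5] mov  r2, r4 → r2=0x2d
epilogue: pop r2=0x5c, sp=0x8d
epilogue: pop r1=0x28, sp=0x8e
prologue pushed ['r1', 'r2'] at ['0x8d', '0x8c']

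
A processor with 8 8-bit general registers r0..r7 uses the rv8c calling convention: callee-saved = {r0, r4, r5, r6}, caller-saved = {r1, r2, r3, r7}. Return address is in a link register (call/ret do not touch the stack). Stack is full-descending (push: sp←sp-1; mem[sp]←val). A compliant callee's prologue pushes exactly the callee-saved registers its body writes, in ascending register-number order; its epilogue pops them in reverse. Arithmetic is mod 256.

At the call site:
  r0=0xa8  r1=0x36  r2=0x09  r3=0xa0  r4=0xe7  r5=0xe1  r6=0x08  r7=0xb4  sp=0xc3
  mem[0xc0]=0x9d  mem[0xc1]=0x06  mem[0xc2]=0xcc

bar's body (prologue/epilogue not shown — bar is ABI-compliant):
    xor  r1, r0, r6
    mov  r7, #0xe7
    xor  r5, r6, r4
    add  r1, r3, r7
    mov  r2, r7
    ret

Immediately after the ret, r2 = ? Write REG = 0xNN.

prologue: push r5 -> mem[0xc2]=0xe1, sp=0xc2
body[0] xor  r1, r0, r6 -> r1=0xa0
body[1] mov  r7, #0xe7 -> r7=0xe7
body[2] xor  r5, r6, r4 -> r5=0xef
body[3] add  r1, r3, r7 -> r1=0x87
body[4] mov  r2, r7 -> r2=0xe7
epilogue: pop r5=0xe1, sp=0xc3
r2 is caller-saved -> body value

REG = 0xe7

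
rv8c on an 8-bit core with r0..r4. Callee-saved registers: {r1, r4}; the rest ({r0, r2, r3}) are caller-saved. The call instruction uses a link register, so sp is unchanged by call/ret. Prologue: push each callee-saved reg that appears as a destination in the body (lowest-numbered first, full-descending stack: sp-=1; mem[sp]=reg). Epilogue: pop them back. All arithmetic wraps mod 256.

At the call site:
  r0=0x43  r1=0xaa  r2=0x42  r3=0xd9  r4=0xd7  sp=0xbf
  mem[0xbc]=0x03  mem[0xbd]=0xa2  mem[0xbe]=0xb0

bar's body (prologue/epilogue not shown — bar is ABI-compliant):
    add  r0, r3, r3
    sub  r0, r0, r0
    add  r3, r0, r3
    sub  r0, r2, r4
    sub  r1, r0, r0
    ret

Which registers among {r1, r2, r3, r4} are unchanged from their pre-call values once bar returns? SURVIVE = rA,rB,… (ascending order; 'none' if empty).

prologue: push r1 -> mem[0xbe]=0xaa, sp=0xbe
body[0] add  r0, r3, r3 -> r0=0xb2
body[1] sub  r0, r0, r0 -> r0=0x00
body[2] add  r3, r0, r3 -> r3=0xd9
body[3] sub  r0, r2, r4 -> r0=0x6b
body[4] sub  r1, r0, r0 -> r1=0x00
epilogue: pop r1=0xaa, sp=0xbf
r1: callee-saved, written=True
r2: caller-saved, written=False
r3: caller-saved, written=True
r4: callee-saved, written=False

SURVIVE = r1,r2,r3,r4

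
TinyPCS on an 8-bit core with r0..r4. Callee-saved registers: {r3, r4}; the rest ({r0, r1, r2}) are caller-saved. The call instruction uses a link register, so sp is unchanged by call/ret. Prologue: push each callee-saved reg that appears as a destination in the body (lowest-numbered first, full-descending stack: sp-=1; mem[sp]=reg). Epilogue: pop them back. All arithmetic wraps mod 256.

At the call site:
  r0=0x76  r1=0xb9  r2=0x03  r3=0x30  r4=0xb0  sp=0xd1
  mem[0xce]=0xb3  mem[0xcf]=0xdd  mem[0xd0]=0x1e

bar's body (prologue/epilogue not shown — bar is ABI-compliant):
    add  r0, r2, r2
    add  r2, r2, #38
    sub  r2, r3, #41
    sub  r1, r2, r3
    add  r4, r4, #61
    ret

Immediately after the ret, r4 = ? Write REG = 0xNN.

REG = 0xb0

prologue: push r4 → mem[0xd0]=0xb0, sp=0xd0
body[0] add  r0, r2, r2 → r0=0x06
body[1] add  r2, r2, #38 → r2=0x29
body[2] sub  r2, r3, #41 → r2=0x07
body[3] sub  r1, r2, r3 → r1=0xd7
body[4] add  r4, r4, #61 → r4=0xed
epilogue: pop r4=0xb0, sp=0xd1
r4 is callee-saved → restored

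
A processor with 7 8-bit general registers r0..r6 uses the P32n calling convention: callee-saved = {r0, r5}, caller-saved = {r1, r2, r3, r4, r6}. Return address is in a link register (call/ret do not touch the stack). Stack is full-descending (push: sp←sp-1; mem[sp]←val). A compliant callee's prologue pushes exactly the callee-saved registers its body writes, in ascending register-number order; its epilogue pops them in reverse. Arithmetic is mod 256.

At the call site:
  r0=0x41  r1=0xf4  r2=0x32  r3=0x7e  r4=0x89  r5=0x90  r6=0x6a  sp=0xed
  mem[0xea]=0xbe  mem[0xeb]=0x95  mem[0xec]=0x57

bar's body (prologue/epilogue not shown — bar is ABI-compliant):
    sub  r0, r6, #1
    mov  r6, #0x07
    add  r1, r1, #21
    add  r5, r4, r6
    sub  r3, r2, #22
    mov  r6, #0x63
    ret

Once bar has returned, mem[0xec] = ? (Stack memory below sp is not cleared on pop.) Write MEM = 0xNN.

MEM = 0x41

prologue: push r0 → mem[0xec]=0x41, sp=0xec
prologue: push r5 → mem[0xeb]=0x90, sp=0xeb
body[0] sub  r0, r6, #1 → r0=0x69
body[1] mov  r6, #0x07 → r6=0x07
body[2] add  r1, r1, #21 → r1=0x09
body[3] add  r5, r4, r6 → r5=0x90
body[4] sub  r3, r2, #22 → r3=0x1c
body[5] mov  r6, #0x63 → r6=0x63
epilogue: pop r5=0x90, sp=0xec
epilogue: pop r0=0x41, sp=0xed
prologue pushed ['r0', 'r5'] at ['0xec', '0xeb']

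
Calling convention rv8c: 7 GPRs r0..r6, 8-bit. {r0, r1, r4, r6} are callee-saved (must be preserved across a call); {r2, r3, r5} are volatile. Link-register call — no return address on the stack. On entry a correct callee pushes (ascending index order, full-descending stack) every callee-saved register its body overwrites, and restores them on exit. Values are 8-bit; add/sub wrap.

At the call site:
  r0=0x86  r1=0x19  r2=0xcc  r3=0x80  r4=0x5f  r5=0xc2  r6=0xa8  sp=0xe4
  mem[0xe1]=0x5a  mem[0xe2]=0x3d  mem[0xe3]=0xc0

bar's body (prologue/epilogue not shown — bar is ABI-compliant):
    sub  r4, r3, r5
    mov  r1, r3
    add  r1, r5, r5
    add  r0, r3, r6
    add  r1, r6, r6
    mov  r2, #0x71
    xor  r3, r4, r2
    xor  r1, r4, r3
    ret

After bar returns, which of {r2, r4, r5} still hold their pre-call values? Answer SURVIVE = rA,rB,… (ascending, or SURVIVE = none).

prologue: push r0 -> mem[0xe3]=0x86, sp=0xe3
prologue: push r1 -> mem[0xe2]=0x19, sp=0xe2
prologue: push r4 -> mem[0xe1]=0x5f, sp=0xe1
body[0] sub  r4, r3, r5 -> r4=0xbe
body[1] mov  r1, r3 -> r1=0x80
body[2] add  r1, r5, r5 -> r1=0x84
body[3] add  r0, r3, r6 -> r0=0x28
body[4] add  r1, r6, r6 -> r1=0x50
body[5] mov  r2, #0x71 -> r2=0x71
body[6] xor  r3, r4, r2 -> r3=0xcf
body[7] xor  r1, r4, r3 -> r1=0x71
epilogue: pop r4=0x5f, sp=0xe2
epilogue: pop r1=0x19, sp=0xe3
epilogue: pop r0=0x86, sp=0xe4
r2: caller-saved, written=True
r4: callee-saved, written=True
r5: caller-saved, written=False

SURVIVE = r4,r5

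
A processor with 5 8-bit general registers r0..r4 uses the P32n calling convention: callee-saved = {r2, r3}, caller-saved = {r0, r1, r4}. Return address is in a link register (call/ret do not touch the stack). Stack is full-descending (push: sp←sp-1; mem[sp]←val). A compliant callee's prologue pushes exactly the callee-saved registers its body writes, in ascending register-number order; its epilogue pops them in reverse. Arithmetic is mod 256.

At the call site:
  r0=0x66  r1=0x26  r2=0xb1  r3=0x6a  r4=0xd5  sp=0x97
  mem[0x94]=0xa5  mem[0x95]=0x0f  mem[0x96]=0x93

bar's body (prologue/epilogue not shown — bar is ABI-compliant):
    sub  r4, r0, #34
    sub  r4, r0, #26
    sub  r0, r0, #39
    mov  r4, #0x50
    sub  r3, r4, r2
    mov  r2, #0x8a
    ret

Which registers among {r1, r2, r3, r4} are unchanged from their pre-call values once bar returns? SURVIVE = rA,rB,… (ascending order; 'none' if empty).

SURVIVE = r1,r2,r3

prologue: push r2 → mem[0x96]=0xb1, sp=0x96
prologue: push r3 → mem[0x95]=0x6a, sp=0x95
body[0] sub  r4, r0, #34 → r4=0x44
body[1] sub  r4, r0, #26 → r4=0x4c
body[2] sub  r0, r0, #39 → r0=0x3f
body[3] mov  r4, #0x50 → r4=0x50
body[4] sub  r3, r4, r2 → r3=0x9f
body[5] mov  r2, #0x8a → r2=0x8a
epilogue: pop r3=0x6a, sp=0x96
epilogue: pop r2=0xb1, sp=0x97
r1: caller-saved, written=False
r2: callee-saved, written=True
r3: callee-saved, written=True
r4: caller-saved, written=True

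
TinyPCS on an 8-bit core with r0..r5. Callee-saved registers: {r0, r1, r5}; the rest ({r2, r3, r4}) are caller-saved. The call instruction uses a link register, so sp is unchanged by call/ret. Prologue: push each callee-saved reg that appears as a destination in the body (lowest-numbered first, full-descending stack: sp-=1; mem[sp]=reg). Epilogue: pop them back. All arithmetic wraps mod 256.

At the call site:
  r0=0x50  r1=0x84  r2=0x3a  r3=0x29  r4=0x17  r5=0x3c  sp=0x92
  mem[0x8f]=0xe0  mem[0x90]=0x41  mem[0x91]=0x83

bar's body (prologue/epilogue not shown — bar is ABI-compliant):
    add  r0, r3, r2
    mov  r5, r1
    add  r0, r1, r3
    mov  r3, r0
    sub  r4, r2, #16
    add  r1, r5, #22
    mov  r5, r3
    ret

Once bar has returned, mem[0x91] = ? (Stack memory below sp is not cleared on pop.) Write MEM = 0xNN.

prologue: push r0 -> mem[0x91]=0x50, sp=0x91
prologue: push r1 -> mem[0x90]=0x84, sp=0x90
prologue: push r5 -> mem[0x8f]=0x3c, sp=0x8f
body[0] add  r0, r3, r2 -> r0=0x63
body[1] mov  r5, r1 -> r5=0x84
body[2] add  r0, r1, r3 -> r0=0xad
body[3] mov  r3, r0 -> r3=0xad
body[4] sub  r4, r2, #16 -> r4=0x2a
body[5] add  r1, r5, #22 -> r1=0x9a
body[6] mov  r5, r3 -> r5=0xad
epilogue: pop r5=0x3c, sp=0x90
epilogue: pop r1=0x84, sp=0x91
epilogue: pop r0=0x50, sp=0x92
prologue pushed ['r0', 'r1', 'r5'] at ['0x91', '0x90', '0x8f']

MEM = 0x50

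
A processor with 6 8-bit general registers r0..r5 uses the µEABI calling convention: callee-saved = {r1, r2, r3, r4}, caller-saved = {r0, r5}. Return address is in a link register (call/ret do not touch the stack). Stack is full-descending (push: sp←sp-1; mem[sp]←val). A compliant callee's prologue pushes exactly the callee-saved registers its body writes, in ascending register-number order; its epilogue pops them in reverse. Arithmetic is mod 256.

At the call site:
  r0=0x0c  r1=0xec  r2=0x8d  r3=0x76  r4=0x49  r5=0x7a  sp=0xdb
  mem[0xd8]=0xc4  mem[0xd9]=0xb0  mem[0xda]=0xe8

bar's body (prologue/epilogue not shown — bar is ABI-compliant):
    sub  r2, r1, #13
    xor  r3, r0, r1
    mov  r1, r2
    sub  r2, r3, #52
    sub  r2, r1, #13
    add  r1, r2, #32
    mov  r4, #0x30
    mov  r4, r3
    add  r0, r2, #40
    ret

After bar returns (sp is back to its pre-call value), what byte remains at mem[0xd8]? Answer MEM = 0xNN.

prologue: push r1 → mem[0xda]=0xec, sp=0xda
prologue: push r2 → mem[0xd9]=0x8d, sp=0xd9
prologue: push r3 → mem[0xd8]=0x76, sp=0xd8
prologue: push r4 → mem[0xd7]=0x49, sp=0xd7
body[0] sub  r2, r1, #13 → r2=0xdf
body[1] xor  r3, r0, r1 → r3=0xe0
body[2] mov  r1, r2 → r1=0xdf
body[3] sub  r2, r3, #52 → r2=0xac
body[4] sub  r2, r1, #13 → r2=0xd2
body[5] add  r1, r2, #32 → r1=0xf2
body[6] mov  r4, #0x30 → r4=0x30
body[7] mov  r4, r3 → r4=0xe0
body[8] add  r0, r2, #40 → r0=0xfa
epilogue: pop r4=0x49, sp=0xd8
epilogue: pop r3=0x76, sp=0xd9
epilogue: pop r2=0x8d, sp=0xda
epilogue: pop r1=0xec, sp=0xdb
prologue pushed ['r1', 'r2', 'r3', 'r4'] at ['0xda', '0xd9', '0xd8', '0xd7']

MEM = 0x76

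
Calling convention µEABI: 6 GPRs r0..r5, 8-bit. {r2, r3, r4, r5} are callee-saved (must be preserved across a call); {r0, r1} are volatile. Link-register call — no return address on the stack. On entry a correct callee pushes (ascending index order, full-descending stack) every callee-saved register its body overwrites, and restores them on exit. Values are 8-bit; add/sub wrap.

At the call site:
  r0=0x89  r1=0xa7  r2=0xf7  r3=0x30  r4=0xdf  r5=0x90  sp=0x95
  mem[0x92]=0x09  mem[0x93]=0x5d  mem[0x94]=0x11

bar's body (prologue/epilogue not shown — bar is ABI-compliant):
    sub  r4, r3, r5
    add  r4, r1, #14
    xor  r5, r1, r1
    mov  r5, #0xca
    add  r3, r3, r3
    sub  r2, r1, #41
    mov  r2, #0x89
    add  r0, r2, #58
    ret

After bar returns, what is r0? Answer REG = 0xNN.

REG = 0xc3

prologue: push r2 → mem[0x94]=0xf7, sp=0x94
prologue: push r3 → mem[0x93]=0x30, sp=0x93
prologue: push r4 → mem[0x92]=0xdf, sp=0x92
prologue: push r5 → mem[0x91]=0x90, sp=0x91
body[0] sub  r4, r3, r5 → r4=0xa0
body[1] add  r4, r1, #14 → r4=0xb5
body[2] xor  r5, r1, r1 → r5=0x00
body[3] mov  r5, #0xca → r5=0xca
body[4] add  r3, r3, r3 → r3=0x60
body[5] sub  r2, r1, #41 → r2=0x7e
body[6] mov  r2, #0x89 → r2=0x89
body[7] add  r0, r2, #58 → r0=0xc3
epilogue: pop r5=0x90, sp=0x92
epilogue: pop r4=0xdf, sp=0x93
epilogue: pop r3=0x30, sp=0x94
epilogue: pop r2=0xf7, sp=0x95
r0 is caller-saved → body value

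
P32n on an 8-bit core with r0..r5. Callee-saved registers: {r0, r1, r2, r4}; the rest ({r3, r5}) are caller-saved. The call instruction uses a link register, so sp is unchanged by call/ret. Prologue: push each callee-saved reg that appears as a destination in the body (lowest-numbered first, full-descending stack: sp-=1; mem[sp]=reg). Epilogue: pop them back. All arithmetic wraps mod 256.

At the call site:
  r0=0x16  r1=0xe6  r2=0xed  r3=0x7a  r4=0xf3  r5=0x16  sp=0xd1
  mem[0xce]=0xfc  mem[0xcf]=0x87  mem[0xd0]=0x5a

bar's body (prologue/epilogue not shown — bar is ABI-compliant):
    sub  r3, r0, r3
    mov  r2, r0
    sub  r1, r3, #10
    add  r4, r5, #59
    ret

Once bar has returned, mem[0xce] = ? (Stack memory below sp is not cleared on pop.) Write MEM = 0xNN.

prologue: push r1 -> mem[0xd0]=0xe6, sp=0xd0
prologue: push r2 -> mem[0xcf]=0xed, sp=0xcf
prologue: push r4 -> mem[0xce]=0xf3, sp=0xce
body[0] sub  r3, r0, r3 -> r3=0x9c
body[1] mov  r2, r0 -> r2=0x16
body[2] sub  r1, r3, #10 -> r1=0x92
body[3] add  r4, r5, #59 -> r4=0x51
epilogue: pop r4=0xf3, sp=0xcf
epilogue: pop r2=0xed, sp=0xd0
epilogue: pop r1=0xe6, sp=0xd1
prologue pushed ['r1', 'r2', 'r4'] at ['0xd0', '0xcf', '0xce']

MEM = 0xf3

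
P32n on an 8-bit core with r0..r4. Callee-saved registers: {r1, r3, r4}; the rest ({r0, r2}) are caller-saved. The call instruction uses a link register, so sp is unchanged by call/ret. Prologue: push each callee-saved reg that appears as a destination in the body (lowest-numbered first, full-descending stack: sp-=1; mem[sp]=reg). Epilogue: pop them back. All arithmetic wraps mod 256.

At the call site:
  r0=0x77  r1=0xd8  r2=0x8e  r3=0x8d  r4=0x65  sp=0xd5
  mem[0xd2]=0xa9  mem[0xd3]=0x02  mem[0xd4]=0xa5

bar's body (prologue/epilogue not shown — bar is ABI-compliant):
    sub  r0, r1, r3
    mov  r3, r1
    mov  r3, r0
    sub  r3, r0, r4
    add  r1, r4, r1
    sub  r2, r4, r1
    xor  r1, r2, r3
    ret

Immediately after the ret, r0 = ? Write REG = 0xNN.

prologue: push r1 -> mem[0xd4]=0xd8, sp=0xd4
prologue: push r3 -> mem[0xd3]=0x8d, sp=0xd3
body[0] sub  r0, r1, r3 -> r0=0x4b
body[1] mov  r3, r1 -> r3=0xd8
body[2] mov  r3, r0 -> r3=0x4b
body[3] sub  r3, r0, r4 -> r3=0xe6
body[4] add  r1, r4, r1 -> r1=0x3d
body[5] sub  r2, r4, r1 -> r2=0x28
body[6] xor  r1, r2, r3 -> r1=0xce
epilogue: pop r3=0x8d, sp=0xd4
epilogue: pop r1=0xd8, sp=0xd5
r0 is caller-saved -> body value

REG = 0x4b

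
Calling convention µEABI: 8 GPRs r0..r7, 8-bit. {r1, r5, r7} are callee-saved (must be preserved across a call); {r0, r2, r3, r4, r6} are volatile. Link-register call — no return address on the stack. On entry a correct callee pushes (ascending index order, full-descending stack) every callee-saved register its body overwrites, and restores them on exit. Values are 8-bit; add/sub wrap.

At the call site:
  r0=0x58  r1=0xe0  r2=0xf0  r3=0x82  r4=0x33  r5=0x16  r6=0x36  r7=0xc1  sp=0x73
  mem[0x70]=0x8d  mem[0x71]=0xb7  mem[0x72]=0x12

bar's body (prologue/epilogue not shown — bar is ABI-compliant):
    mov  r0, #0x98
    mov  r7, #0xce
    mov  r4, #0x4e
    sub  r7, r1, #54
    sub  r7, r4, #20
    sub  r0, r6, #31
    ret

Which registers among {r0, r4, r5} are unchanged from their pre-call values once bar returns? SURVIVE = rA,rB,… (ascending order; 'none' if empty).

prologue: push r7 → mem[0x72]=0xc1, sp=0x72
body[0] mov  r0, #0x98 → r0=0x98
body[1] mov  r7, #0xce → r7=0xce
body[2] mov  r4, #0x4e → r4=0x4e
body[3] sub  r7, r1, #54 → r7=0xaa
body[4] sub  r7, r4, #20 → r7=0x3a
body[5] sub  r0, r6, #31 → r0=0x17
epilogue: pop r7=0xc1, sp=0x73
r0: caller-saved, written=True
r4: caller-saved, written=True
r5: callee-saved, written=False

SURVIVE = r5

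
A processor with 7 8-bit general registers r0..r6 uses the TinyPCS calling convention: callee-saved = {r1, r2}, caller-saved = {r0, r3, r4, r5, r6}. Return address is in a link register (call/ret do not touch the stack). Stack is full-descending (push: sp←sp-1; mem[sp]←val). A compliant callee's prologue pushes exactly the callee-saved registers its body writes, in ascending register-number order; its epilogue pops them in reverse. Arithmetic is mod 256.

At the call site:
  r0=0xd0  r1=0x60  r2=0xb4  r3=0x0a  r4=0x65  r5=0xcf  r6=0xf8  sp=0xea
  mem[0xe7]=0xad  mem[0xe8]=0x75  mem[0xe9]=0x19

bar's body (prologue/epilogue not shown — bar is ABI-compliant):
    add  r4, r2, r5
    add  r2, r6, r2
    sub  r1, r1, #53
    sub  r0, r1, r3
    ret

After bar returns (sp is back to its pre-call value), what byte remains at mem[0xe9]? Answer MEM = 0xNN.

prologue: push r1 → mem[0xe9]=0x60, sp=0xe9
prologue: push r2 → mem[0xe8]=0xb4, sp=0xe8
body[0] add  r4, r2, r5 → r4=0x83
body[1] add  r2, r6, r2 → r2=0xac
body[2] sub  r1, r1, #53 → r1=0x2b
body[3] sub  r0, r1, r3 → r0=0x21
epilogue: pop r2=0xb4, sp=0xe9
epilogue: pop r1=0x60, sp=0xea
prologue pushed ['r1', 'r2'] at ['0xe9', '0xe8']

MEM = 0x60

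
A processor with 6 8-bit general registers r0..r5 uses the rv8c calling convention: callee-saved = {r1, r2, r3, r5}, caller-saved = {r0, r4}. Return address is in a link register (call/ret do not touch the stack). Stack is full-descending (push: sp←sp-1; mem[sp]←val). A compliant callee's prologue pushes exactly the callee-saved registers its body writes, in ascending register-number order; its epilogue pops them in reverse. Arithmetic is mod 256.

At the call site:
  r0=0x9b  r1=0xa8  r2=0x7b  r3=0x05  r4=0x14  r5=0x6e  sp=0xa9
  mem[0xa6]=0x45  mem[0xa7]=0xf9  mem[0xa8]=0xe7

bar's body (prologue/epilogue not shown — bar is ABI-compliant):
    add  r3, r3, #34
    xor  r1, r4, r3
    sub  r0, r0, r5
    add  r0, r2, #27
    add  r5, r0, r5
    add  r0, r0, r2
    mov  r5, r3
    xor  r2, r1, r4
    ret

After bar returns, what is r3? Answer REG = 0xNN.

REG = 0x05

prologue: push r1 -> mem[0xa8]=0xa8, sp=0xa8
prologue: push r2 -> mem[0xa7]=0x7b, sp=0xa7
prologue: push r3 -> mem[0xa6]=0x05, sp=0xa6
prologue: push r5 -> mem[0xa5]=0x6e, sp=0xa5
body[0] add  r3, r3, #34 -> r3=0x27
body[1] xor  r1, r4, r3 -> r1=0x33
body[2] sub  r0, r0, r5 -> r0=0x2d
body[3] add  r0, r2, #27 -> r0=0x96
body[4] add  r5, r0, r5 -> r5=0x04
body[5] add  r0, r0, r2 -> r0=0x11
body[6] mov  r5, r3 -> r5=0x27
body[7] xor  r2, r1, r4 -> r2=0x27
epilogue: pop r5=0x6e, sp=0xa6
epilogue: pop r3=0x05, sp=0xa7
epilogue: pop r2=0x7b, sp=0xa8
epilogue: pop r1=0xa8, sp=0xa9
r3 is callee-saved -> restored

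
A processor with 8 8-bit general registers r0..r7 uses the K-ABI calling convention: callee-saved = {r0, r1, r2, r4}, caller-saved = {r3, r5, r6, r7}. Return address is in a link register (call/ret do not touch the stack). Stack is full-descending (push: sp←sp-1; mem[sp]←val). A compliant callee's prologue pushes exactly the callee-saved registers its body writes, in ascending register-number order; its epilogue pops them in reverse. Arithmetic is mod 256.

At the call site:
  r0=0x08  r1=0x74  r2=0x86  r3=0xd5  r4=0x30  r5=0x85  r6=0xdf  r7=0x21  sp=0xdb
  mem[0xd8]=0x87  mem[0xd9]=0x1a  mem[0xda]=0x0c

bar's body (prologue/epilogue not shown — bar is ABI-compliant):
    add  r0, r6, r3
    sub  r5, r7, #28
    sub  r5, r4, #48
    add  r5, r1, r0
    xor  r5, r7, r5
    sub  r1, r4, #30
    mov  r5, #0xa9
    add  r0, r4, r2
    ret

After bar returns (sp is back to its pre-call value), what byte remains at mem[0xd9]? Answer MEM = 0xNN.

MEM = 0x74

prologue: push r0 -> mem[0xda]=0x08, sp=0xda
prologue: push r1 -> mem[0xd9]=0x74, sp=0xd9
body[0] add  r0, r6, r3 -> r0=0xb4
body[1] sub  r5, r7, #28 -> r5=0x05
body[2] sub  r5, r4, #48 -> r5=0x00
body[3] add  r5, r1, r0 -> r5=0x28
body[4] xor  r5, r7, r5 -> r5=0x09
body[5] sub  r1, r4, #30 -> r1=0x12
body[6] mov  r5, #0xa9 -> r5=0xa9
body[7] add  r0, r4, r2 -> r0=0xb6
epilogue: pop r1=0x74, sp=0xda
epilogue: pop r0=0x08, sp=0xdb
prologue pushed ['r0', 'r1'] at ['0xda', '0xd9']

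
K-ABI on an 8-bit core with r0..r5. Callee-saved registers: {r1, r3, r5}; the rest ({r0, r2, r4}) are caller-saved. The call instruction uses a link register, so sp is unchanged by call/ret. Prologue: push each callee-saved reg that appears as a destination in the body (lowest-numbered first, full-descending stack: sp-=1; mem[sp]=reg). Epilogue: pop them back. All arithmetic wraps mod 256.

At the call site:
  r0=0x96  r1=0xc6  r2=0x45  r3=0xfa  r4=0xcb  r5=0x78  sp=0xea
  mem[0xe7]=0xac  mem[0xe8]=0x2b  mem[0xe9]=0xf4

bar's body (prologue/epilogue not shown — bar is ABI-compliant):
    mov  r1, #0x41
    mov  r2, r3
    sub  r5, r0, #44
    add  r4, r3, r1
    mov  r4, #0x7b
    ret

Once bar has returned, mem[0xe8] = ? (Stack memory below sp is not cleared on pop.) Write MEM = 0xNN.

MEM = 0x78

prologue: push r1 -> mem[0xe9]=0xc6, sp=0xe9
prologue: push r5 -> mem[0xe8]=0x78, sp=0xe8
body[0] mov  r1, #0x41 -> r1=0x41
body[1] mov  r2, r3 -> r2=0xfa
body[2] sub  r5, r0, #44 -> r5=0x6a
body[3] add  r4, r3, r1 -> r4=0x3b
body[4] mov  r4, #0x7b -> r4=0x7b
epilogue: pop r5=0x78, sp=0xe9
epilogue: pop r1=0xc6, sp=0xea
prologue pushed ['r1', 'r5'] at ['0xe9', '0xe8']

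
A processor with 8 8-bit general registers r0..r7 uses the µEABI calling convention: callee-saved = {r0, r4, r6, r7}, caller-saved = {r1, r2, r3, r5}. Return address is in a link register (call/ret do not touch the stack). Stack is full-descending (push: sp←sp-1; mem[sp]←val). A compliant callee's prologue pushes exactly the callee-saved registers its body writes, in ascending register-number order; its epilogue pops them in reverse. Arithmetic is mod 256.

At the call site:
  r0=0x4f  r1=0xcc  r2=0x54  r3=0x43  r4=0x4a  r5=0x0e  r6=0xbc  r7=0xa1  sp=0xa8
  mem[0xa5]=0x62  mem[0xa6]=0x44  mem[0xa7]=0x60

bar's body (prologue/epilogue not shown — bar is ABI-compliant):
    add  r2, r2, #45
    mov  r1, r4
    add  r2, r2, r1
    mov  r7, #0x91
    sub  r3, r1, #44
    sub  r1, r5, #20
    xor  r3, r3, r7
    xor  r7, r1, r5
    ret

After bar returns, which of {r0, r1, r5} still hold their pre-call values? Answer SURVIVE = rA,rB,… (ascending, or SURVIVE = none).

prologue: push r7 → mem[0xa7]=0xa1, sp=0xa7
body[0] add  r2, r2, #45 → r2=0x81
body[1] mov  r1, r4 → r1=0x4a
body[2] add  r2, r2, r1 → r2=0xcb
body[3] mov  r7, #0x91 → r7=0x91
body[4] sub  r3, r1, #44 → r3=0x1e
body[5] sub  r1, r5, #20 → r1=0xfa
body[6] xor  r3, r3, r7 → r3=0x8f
body[7] xor  r7, r1, r5 → r7=0xf4
epilogue: pop r7=0xa1, sp=0xa8
r0: callee-saved, written=False
r1: caller-saved, written=True
r5: caller-saved, written=False

SURVIVE = r0,r5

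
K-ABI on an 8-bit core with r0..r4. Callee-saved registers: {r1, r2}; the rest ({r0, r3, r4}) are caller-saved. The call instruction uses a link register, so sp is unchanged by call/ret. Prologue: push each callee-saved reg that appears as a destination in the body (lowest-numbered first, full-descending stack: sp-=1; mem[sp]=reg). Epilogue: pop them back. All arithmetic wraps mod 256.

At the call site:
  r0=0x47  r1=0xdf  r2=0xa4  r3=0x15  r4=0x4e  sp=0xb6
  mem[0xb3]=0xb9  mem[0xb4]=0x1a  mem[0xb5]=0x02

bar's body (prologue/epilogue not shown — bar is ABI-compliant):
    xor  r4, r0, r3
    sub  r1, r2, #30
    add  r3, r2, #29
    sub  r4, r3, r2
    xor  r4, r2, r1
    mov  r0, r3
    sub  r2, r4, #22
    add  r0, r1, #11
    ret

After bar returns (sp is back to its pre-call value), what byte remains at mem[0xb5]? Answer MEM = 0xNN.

prologue: push r1 → mem[0xb5]=0xdf, sp=0xb5
prologue: push r2 → mem[0xb4]=0xa4, sp=0xb4
body[0] xor  r4, r0, r3 → r4=0x52
body[1] sub  r1, r2, #30 → r1=0x86
body[2] add  r3, r2, #29 → r3=0xc1
body[3] sub  r4, r3, r2 → r4=0x1d
body[4] xor  r4, r2, r1 → r4=0x22
body[5] mov  r0, r3 → r0=0xc1
body[6] sub  r2, r4, #22 → r2=0x0c
body[7] add  r0, r1, #11 → r0=0x91
epilogue: pop r2=0xa4, sp=0xb5
epilogue: pop r1=0xdf, sp=0xb6
prologue pushed ['r1', 'r2'] at ['0xb5', '0xb4']

MEM = 0xdf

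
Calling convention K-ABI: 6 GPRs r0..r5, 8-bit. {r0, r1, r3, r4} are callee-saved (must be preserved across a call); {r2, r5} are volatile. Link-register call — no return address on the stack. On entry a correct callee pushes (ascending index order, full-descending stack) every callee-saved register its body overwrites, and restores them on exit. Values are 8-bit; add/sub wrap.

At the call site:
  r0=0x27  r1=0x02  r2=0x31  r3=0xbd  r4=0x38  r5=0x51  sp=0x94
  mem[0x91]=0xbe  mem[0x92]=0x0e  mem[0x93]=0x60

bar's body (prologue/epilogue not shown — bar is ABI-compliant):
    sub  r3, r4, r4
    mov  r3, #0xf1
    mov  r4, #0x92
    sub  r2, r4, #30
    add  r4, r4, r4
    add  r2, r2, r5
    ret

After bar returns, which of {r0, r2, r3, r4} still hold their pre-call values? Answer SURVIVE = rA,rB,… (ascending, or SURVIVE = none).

prologue: push r3 → mem[0x93]=0xbd, sp=0x93
prologue: push r4 → mem[0x92]=0x38, sp=0x92
body[0] sub  r3, r4, r4 → r3=0x00
body[1] mov  r3, #0xf1 → r3=0xf1
body[2] mov  r4, #0x92 → r4=0x92
body[3] sub  r2, r4, #30 → r2=0x74
body[4] add  r4, r4, r4 → r4=0x24
body[5] add  r2, r2, r5 → r2=0xc5
epilogue: pop r4=0x38, sp=0x93
epilogue: pop r3=0xbd, sp=0x94
r0: callee-saved, written=False
r2: caller-saved, written=True
r3: callee-saved, written=True
r4: callee-saved, written=True

SURVIVE = r0,r3,r4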